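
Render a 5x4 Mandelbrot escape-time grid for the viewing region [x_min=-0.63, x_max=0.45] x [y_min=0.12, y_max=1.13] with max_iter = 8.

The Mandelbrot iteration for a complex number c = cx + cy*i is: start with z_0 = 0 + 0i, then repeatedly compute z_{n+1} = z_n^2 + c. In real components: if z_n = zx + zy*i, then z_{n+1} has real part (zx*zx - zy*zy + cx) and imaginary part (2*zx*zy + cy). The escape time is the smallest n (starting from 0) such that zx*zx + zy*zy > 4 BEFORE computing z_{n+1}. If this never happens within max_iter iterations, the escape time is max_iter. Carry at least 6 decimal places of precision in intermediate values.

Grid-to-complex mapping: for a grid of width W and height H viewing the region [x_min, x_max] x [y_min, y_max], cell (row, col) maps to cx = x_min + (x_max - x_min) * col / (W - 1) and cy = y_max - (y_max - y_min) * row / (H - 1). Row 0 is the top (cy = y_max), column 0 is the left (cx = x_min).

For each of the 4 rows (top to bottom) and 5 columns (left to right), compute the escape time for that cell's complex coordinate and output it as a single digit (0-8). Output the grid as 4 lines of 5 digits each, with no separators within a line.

(row=0, col=0): c = -0.6300 + 1.1300i → escape time 3
(row=0, col=1): c = -0.3600 + 1.1300i → escape time 4
(row=0, col=2): c = -0.0900 + 1.1300i → escape time 5
(row=0, col=3): c = 0.1800 + 1.1300i → escape time 3
(row=0, col=4): c = 0.4500 + 1.1300i → escape time 2
(row=1, col=0): c = -0.6300 + 0.7933i → escape time 4
(row=1, col=1): c = -0.3600 + 0.7933i → escape time 7
(row=1, col=2): c = -0.0900 + 0.7933i → escape time 8
(row=1, col=3): c = 0.1800 + 0.7933i → escape time 5
(row=1, col=4): c = 0.4500 + 0.7933i → escape time 3
(row=2, col=0): c = -0.6300 + 0.4567i → escape time 8
(row=2, col=1): c = -0.3600 + 0.4567i → escape time 8
(row=2, col=2): c = -0.0900 + 0.4567i → escape time 8
(row=2, col=3): c = 0.1800 + 0.4567i → escape time 8
(row=2, col=4): c = 0.4500 + 0.4567i → escape time 6
(row=3, col=0): c = -0.6300 + 0.1200i → escape time 8
(row=3, col=1): c = -0.3600 + 0.1200i → escape time 8
(row=3, col=2): c = -0.0900 + 0.1200i → escape time 8
(row=3, col=3): c = 0.1800 + 0.1200i → escape time 8
(row=3, col=4): c = 0.4500 + 0.1200i → escape time 6

Answer: 34532
47853
88886
88886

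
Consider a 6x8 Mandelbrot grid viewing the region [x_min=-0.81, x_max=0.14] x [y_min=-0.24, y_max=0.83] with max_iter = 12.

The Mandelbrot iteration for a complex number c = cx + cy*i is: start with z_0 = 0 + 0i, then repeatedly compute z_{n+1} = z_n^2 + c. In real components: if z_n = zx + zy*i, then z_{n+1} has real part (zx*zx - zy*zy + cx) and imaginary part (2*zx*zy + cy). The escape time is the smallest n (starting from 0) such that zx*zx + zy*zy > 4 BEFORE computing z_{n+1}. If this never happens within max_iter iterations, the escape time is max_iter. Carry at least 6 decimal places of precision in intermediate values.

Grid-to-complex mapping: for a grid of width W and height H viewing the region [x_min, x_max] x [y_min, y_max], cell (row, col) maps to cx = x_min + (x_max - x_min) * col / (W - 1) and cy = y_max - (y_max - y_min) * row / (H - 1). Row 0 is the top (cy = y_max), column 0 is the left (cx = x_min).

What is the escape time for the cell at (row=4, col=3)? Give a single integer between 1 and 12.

z_0 = 0 + 0i, c = -0.2400 + 0.2186i
Iter 1: z = -0.2400 + 0.2186i, |z|^2 = 0.1054
Iter 2: z = -0.2302 + 0.1137i, |z|^2 = 0.0659
Iter 3: z = -0.1999 + 0.1662i, |z|^2 = 0.0676
Iter 4: z = -0.2277 + 0.1521i, |z|^2 = 0.0750
Iter 5: z = -0.2113 + 0.1493i, |z|^2 = 0.0669
Iter 6: z = -0.2176 + 0.1555i, |z|^2 = 0.0715
Iter 7: z = -0.2168 + 0.1509i, |z|^2 = 0.0698
Iter 8: z = -0.2158 + 0.1531i, |z|^2 = 0.0700
Iter 9: z = -0.2169 + 0.1525i, |z|^2 = 0.0703
Iter 10: z = -0.2162 + 0.1524i, |z|^2 = 0.0700
Iter 11: z = -0.2165 + 0.1527i, |z|^2 = 0.0702

Answer: 12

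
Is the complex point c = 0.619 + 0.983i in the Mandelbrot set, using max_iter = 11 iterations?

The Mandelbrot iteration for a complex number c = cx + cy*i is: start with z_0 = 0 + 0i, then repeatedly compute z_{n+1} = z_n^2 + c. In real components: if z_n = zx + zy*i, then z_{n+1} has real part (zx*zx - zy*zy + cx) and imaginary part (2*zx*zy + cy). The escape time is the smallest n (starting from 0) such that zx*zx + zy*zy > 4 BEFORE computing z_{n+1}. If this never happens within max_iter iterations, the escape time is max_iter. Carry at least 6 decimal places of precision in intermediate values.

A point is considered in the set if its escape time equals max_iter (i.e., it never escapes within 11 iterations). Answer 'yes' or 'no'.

z_0 = 0 + 0i, c = 0.6190 + 0.9830i
Iter 1: z = 0.6190 + 0.9830i, |z|^2 = 1.3495
Iter 2: z = 0.0359 + 2.2000i, |z|^2 = 4.8411
Escaped at iteration 2

Answer: no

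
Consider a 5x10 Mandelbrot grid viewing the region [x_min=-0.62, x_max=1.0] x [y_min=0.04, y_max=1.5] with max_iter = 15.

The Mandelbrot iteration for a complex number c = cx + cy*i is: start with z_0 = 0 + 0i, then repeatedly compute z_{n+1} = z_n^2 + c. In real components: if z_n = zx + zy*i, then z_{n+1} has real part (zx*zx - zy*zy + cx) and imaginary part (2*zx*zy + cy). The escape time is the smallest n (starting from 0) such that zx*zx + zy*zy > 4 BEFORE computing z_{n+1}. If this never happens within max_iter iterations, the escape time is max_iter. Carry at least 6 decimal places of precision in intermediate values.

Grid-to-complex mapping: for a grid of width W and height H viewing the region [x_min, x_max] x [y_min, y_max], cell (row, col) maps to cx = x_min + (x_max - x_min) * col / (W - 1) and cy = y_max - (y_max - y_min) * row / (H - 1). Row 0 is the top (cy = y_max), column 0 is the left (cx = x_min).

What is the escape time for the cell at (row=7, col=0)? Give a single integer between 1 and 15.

z_0 = 0 + 0i, c = -0.6200 + 0.3644i
Iter 1: z = -0.6200 + 0.3644i, |z|^2 = 0.5172
Iter 2: z = -0.3684 + -0.0875i, |z|^2 = 0.1434
Iter 3: z = -0.4919 + 0.4289i, |z|^2 = 0.4259
Iter 4: z = -0.5620 + -0.0575i, |z|^2 = 0.3191
Iter 5: z = -0.3075 + 0.4291i, |z|^2 = 0.2787
Iter 6: z = -0.7096 + 0.1006i, |z|^2 = 0.5136
Iter 7: z = -0.1266 + 0.2217i, |z|^2 = 0.0652
Iter 8: z = -0.6531 + 0.3083i, |z|^2 = 0.5216
Iter 9: z = -0.2885 + -0.0383i, |z|^2 = 0.0847
Iter 10: z = -0.5383 + 0.3865i, |z|^2 = 0.4391
Iter 11: z = -0.4797 + -0.0516i, |z|^2 = 0.2328
Iter 12: z = -0.3926 + 0.4140i, |z|^2 = 0.3255
Iter 13: z = -0.6373 + 0.0394i, |z|^2 = 0.4077
Iter 14: z = -0.2154 + 0.3142i, |z|^2 = 0.1452

Answer: 15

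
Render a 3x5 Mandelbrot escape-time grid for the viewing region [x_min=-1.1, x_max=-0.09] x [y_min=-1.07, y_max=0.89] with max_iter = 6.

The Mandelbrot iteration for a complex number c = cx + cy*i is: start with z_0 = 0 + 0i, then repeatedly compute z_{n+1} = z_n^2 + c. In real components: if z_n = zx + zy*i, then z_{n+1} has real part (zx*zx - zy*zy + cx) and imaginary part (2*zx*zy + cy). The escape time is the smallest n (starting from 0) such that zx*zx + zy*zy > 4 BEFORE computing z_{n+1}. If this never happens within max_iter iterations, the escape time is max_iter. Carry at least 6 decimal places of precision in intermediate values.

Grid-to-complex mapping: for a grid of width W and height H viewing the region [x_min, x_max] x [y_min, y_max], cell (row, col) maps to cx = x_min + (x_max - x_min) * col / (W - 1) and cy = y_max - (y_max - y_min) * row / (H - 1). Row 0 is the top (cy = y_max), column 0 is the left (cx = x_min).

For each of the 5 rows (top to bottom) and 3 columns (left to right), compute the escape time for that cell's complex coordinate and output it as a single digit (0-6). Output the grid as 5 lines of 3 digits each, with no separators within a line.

(row=0, col=0): c = -1.1000 + 0.8900i → escape time 3
(row=0, col=1): c = -0.5950 + 0.8900i → escape time 4
(row=0, col=2): c = -0.0900 + 0.8900i → escape time 6
(row=1, col=0): c = -1.1000 + 0.4000i → escape time 6
(row=1, col=1): c = -0.5950 + 0.4000i → escape time 6
(row=1, col=2): c = -0.0900 + 0.4000i → escape time 6
(row=2, col=0): c = -1.1000 + -0.0900i → escape time 6
(row=2, col=1): c = -0.5950 + -0.0900i → escape time 6
(row=2, col=2): c = -0.0900 + -0.0900i → escape time 6
(row=3, col=0): c = -1.1000 + -0.5800i → escape time 4
(row=3, col=1): c = -0.5950 + -0.5800i → escape time 6
(row=3, col=2): c = -0.0900 + -0.5800i → escape time 6
(row=4, col=0): c = -1.1000 + -1.0700i → escape time 3
(row=4, col=1): c = -0.5950 + -1.0700i → escape time 3
(row=4, col=2): c = -0.0900 + -1.0700i → escape time 6

Answer: 346
666
666
466
336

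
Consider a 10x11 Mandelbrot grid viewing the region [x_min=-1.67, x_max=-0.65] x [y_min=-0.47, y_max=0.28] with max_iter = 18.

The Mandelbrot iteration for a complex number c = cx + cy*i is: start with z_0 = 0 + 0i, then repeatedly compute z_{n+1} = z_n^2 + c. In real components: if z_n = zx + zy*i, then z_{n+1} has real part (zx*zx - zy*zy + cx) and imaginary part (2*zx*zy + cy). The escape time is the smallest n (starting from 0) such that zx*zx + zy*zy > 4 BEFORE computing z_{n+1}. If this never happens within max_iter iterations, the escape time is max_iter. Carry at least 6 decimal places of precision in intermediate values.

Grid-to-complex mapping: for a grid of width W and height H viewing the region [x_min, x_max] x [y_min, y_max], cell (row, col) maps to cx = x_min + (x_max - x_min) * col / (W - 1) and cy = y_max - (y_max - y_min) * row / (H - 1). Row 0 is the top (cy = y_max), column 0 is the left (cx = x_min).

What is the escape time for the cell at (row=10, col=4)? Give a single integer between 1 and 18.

z_0 = 0 + 0i, c = -1.2167 + -0.4700i
Iter 1: z = -1.2167 + -0.4700i, |z|^2 = 1.7012
Iter 2: z = 0.0427 + 0.6737i, |z|^2 = 0.4557
Iter 3: z = -1.6687 + -0.4125i, |z|^2 = 2.9546
Iter 4: z = 1.3977 + 0.9065i, |z|^2 = 2.7752
Iter 5: z = -0.0849 + 2.0640i, |z|^2 = 4.2672
Escaped at iteration 5

Answer: 5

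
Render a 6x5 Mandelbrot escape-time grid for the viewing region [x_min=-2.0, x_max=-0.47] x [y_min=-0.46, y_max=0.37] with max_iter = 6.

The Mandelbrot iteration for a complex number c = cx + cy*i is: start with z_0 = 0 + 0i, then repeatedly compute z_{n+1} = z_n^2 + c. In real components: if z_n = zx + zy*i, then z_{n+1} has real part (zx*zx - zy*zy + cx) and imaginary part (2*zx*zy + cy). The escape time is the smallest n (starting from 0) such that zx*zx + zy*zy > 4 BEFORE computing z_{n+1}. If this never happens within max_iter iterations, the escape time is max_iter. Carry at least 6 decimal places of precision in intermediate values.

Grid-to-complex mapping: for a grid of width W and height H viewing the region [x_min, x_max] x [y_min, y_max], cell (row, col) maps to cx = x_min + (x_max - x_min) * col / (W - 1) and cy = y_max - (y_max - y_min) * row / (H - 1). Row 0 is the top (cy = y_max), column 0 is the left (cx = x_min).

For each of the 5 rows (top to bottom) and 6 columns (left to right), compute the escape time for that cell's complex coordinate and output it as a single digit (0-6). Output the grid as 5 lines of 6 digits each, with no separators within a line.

Answer: 135666
146666
166666
146666
134566

Derivation:
(row=0, col=0): c = -2.0000 + 0.3700i → escape time 1
(row=0, col=1): c = -1.6940 + 0.3700i → escape time 3
(row=0, col=2): c = -1.3880 + 0.3700i → escape time 5
(row=0, col=3): c = -1.0820 + 0.3700i → escape time 6
(row=0, col=4): c = -0.7760 + 0.3700i → escape time 6
(row=0, col=5): c = -0.4700 + 0.3700i → escape time 6
(row=1, col=0): c = -2.0000 + 0.1625i → escape time 1
(row=1, col=1): c = -1.6940 + 0.1625i → escape time 4
(row=1, col=2): c = -1.3880 + 0.1625i → escape time 6
(row=1, col=3): c = -1.0820 + 0.1625i → escape time 6
(row=1, col=4): c = -0.7760 + 0.1625i → escape time 6
(row=1, col=5): c = -0.4700 + 0.1625i → escape time 6
(row=2, col=0): c = -2.0000 + -0.0450i → escape time 1
(row=2, col=1): c = -1.6940 + -0.0450i → escape time 6
(row=2, col=2): c = -1.3880 + -0.0450i → escape time 6
(row=2, col=3): c = -1.0820 + -0.0450i → escape time 6
(row=2, col=4): c = -0.7760 + -0.0450i → escape time 6
(row=2, col=5): c = -0.4700 + -0.0450i → escape time 6
(row=3, col=0): c = -2.0000 + -0.2525i → escape time 1
(row=3, col=1): c = -1.6940 + -0.2525i → escape time 4
(row=3, col=2): c = -1.3880 + -0.2525i → escape time 6
(row=3, col=3): c = -1.0820 + -0.2525i → escape time 6
(row=3, col=4): c = -0.7760 + -0.2525i → escape time 6
(row=3, col=5): c = -0.4700 + -0.2525i → escape time 6
(row=4, col=0): c = -2.0000 + -0.4600i → escape time 1
(row=4, col=1): c = -1.6940 + -0.4600i → escape time 3
(row=4, col=2): c = -1.3880 + -0.4600i → escape time 4
(row=4, col=3): c = -1.0820 + -0.4600i → escape time 5
(row=4, col=4): c = -0.7760 + -0.4600i → escape time 6
(row=4, col=5): c = -0.4700 + -0.4600i → escape time 6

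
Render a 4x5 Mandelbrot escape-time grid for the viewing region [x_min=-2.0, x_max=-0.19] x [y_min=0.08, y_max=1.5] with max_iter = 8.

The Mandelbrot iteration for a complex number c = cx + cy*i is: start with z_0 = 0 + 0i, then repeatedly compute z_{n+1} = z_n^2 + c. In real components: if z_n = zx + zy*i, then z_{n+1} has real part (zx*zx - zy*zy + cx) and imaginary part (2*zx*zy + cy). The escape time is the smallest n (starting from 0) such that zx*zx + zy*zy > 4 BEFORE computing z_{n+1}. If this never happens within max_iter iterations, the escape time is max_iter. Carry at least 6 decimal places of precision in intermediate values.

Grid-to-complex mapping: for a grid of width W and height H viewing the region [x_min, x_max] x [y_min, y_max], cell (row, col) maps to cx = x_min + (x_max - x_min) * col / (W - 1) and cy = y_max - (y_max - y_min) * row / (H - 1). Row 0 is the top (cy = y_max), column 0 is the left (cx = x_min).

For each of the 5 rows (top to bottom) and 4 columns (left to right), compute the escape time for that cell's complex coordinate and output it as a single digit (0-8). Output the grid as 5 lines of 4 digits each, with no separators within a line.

Answer: 1122
1235
1348
1478
1888

Derivation:
(row=0, col=0): c = -2.0000 + 1.5000i → escape time 1
(row=0, col=1): c = -1.3967 + 1.5000i → escape time 1
(row=0, col=2): c = -0.7933 + 1.5000i → escape time 2
(row=0, col=3): c = -0.1900 + 1.5000i → escape time 2
(row=1, col=0): c = -2.0000 + 1.1450i → escape time 1
(row=1, col=1): c = -1.3967 + 1.1450i → escape time 2
(row=1, col=2): c = -0.7933 + 1.1450i → escape time 3
(row=1, col=3): c = -0.1900 + 1.1450i → escape time 5
(row=2, col=0): c = -2.0000 + 0.7900i → escape time 1
(row=2, col=1): c = -1.3967 + 0.7900i → escape time 3
(row=2, col=2): c = -0.7933 + 0.7900i → escape time 4
(row=2, col=3): c = -0.1900 + 0.7900i → escape time 8
(row=3, col=0): c = -2.0000 + 0.4350i → escape time 1
(row=3, col=1): c = -1.3967 + 0.4350i → escape time 4
(row=3, col=2): c = -0.7933 + 0.4350i → escape time 7
(row=3, col=3): c = -0.1900 + 0.4350i → escape time 8
(row=4, col=0): c = -2.0000 + 0.0800i → escape time 1
(row=4, col=1): c = -1.3967 + 0.0800i → escape time 8
(row=4, col=2): c = -0.7933 + 0.0800i → escape time 8
(row=4, col=3): c = -0.1900 + 0.0800i → escape time 8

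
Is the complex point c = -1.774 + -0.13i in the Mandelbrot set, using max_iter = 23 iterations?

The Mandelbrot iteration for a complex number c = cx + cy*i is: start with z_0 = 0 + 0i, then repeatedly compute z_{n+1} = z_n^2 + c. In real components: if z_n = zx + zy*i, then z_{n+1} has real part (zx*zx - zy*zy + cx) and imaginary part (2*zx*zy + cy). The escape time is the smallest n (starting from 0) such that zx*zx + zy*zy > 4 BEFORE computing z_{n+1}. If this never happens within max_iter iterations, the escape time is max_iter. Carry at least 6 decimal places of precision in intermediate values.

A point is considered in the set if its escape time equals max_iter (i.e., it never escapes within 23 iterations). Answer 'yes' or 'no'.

z_0 = 0 + 0i, c = -1.7740 + -0.1300i
Iter 1: z = -1.7740 + -0.1300i, |z|^2 = 3.1640
Iter 2: z = 1.3562 + 0.3312i, |z|^2 = 1.9489
Iter 3: z = -0.0445 + 0.7684i, |z|^2 = 0.5925
Iter 4: z = -2.3625 + -0.1984i, |z|^2 = 5.6209
Escaped at iteration 4

Answer: no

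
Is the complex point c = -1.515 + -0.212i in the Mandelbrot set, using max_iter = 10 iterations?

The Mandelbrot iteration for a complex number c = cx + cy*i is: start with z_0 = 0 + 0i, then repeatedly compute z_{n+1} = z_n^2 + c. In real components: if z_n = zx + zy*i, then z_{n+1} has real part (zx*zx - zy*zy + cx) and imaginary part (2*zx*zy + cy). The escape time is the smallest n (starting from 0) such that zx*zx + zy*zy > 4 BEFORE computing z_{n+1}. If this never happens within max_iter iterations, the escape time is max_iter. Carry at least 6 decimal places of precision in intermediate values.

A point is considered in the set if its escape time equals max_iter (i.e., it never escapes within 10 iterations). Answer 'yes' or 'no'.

z_0 = 0 + 0i, c = -1.5150 + -0.2120i
Iter 1: z = -1.5150 + -0.2120i, |z|^2 = 2.3402
Iter 2: z = 0.7353 + 0.4304i, |z|^2 = 0.7258
Iter 3: z = -1.1596 + 0.4209i, |z|^2 = 1.5217
Iter 4: z = -0.3475 + -1.1881i, |z|^2 = 1.5323
Iter 5: z = -2.8057 + 0.6138i, |z|^2 = 8.2487
Escaped at iteration 5

Answer: no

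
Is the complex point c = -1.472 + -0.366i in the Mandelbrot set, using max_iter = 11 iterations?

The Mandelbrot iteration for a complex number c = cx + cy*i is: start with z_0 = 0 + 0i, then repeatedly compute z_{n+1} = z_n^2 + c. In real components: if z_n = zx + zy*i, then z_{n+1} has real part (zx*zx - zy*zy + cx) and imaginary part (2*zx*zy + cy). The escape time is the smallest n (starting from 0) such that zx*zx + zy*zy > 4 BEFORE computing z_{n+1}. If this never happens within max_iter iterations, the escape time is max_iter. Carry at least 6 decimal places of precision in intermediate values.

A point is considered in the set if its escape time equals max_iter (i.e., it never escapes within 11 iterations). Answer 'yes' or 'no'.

Answer: no

Derivation:
z_0 = 0 + 0i, c = -1.4720 + -0.3660i
Iter 1: z = -1.4720 + -0.3660i, |z|^2 = 2.3007
Iter 2: z = 0.5608 + 0.7115i, |z|^2 = 0.8208
Iter 3: z = -1.6637 + 0.4321i, |z|^2 = 2.9546
Iter 4: z = 1.1093 + -1.8037i, |z|^2 = 4.4836
Escaped at iteration 4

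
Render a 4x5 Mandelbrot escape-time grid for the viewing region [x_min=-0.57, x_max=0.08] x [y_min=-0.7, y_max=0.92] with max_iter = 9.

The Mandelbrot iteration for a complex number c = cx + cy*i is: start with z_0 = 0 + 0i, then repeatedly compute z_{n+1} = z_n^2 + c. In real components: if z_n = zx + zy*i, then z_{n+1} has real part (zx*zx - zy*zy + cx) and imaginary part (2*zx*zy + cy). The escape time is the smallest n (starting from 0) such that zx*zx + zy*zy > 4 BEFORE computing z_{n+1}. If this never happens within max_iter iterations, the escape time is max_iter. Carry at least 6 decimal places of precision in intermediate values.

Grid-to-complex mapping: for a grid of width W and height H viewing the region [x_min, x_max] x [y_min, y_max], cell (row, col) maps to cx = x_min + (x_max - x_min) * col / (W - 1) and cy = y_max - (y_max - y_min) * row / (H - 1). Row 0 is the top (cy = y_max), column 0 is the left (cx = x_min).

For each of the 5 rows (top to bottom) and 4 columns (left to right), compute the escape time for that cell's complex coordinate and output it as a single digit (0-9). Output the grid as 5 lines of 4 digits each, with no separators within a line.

Answer: 4595
9999
9999
9999
8999

Derivation:
(row=0, col=0): c = -0.5700 + 0.9200i → escape time 4
(row=0, col=1): c = -0.3533 + 0.9200i → escape time 5
(row=0, col=2): c = -0.1367 + 0.9200i → escape time 9
(row=0, col=3): c = 0.0800 + 0.9200i → escape time 5
(row=1, col=0): c = -0.5700 + 0.5150i → escape time 9
(row=1, col=1): c = -0.3533 + 0.5150i → escape time 9
(row=1, col=2): c = -0.1367 + 0.5150i → escape time 9
(row=1, col=3): c = 0.0800 + 0.5150i → escape time 9
(row=2, col=0): c = -0.5700 + 0.1100i → escape time 9
(row=2, col=1): c = -0.3533 + 0.1100i → escape time 9
(row=2, col=2): c = -0.1367 + 0.1100i → escape time 9
(row=2, col=3): c = 0.0800 + 0.1100i → escape time 9
(row=3, col=0): c = -0.5700 + -0.2950i → escape time 9
(row=3, col=1): c = -0.3533 + -0.2950i → escape time 9
(row=3, col=2): c = -0.1367 + -0.2950i → escape time 9
(row=3, col=3): c = 0.0800 + -0.2950i → escape time 9
(row=4, col=0): c = -0.5700 + -0.7000i → escape time 8
(row=4, col=1): c = -0.3533 + -0.7000i → escape time 9
(row=4, col=2): c = -0.1367 + -0.7000i → escape time 9
(row=4, col=3): c = 0.0800 + -0.7000i → escape time 9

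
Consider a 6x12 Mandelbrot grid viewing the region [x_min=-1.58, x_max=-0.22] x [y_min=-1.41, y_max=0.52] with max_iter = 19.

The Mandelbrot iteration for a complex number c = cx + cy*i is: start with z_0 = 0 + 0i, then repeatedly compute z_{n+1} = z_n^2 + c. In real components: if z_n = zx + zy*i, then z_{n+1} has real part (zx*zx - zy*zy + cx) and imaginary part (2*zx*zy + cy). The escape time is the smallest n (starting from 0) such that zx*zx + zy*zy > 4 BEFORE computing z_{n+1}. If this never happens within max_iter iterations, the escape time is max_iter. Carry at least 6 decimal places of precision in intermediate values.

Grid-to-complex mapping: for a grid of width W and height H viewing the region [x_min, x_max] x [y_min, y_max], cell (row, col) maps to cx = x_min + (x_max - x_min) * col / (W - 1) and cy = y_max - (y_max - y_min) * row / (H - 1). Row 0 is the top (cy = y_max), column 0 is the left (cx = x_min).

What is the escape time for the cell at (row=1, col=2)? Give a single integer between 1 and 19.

z_0 = 0 + 0i, c = -1.0360 + 0.3445i
Iter 1: z = -1.0360 + 0.3445i, |z|^2 = 1.1920
Iter 2: z = -0.0814 + -0.3694i, |z|^2 = 0.1430
Iter 3: z = -1.1658 + 0.4047i, |z|^2 = 1.5228
Iter 4: z = 0.1593 + -0.5990i, |z|^2 = 0.3842
Iter 5: z = -1.3694 + 0.1537i, |z|^2 = 1.8990
Iter 6: z = 0.8158 + -0.0764i, |z|^2 = 0.6713
Iter 7: z = -0.3764 + 0.2199i, |z|^2 = 0.1900
Iter 8: z = -0.9427 + 0.1790i, |z|^2 = 0.9207
Iter 9: z = -0.1794 + 0.0070i, |z|^2 = 0.0322
Iter 10: z = -1.0039 + 0.3420i, |z|^2 = 1.1247
Iter 11: z = -0.1452 + -0.3422i, |z|^2 = 0.1382
Iter 12: z = -1.1320 + 0.4439i, |z|^2 = 1.4785
Iter 13: z = 0.0483 + -0.6605i, |z|^2 = 0.4386
Iter 14: z = -1.4699 + 0.2807i, |z|^2 = 2.2396
Iter 15: z = 1.0459 + -0.4808i, |z|^2 = 1.3251
Iter 16: z = -0.1731 + -0.6612i, |z|^2 = 0.4671
Iter 17: z = -1.4432 + 0.5735i, |z|^2 = 2.4116
Iter 18: z = 0.7178 + -1.3107i, |z|^2 = 2.2332

Answer: 19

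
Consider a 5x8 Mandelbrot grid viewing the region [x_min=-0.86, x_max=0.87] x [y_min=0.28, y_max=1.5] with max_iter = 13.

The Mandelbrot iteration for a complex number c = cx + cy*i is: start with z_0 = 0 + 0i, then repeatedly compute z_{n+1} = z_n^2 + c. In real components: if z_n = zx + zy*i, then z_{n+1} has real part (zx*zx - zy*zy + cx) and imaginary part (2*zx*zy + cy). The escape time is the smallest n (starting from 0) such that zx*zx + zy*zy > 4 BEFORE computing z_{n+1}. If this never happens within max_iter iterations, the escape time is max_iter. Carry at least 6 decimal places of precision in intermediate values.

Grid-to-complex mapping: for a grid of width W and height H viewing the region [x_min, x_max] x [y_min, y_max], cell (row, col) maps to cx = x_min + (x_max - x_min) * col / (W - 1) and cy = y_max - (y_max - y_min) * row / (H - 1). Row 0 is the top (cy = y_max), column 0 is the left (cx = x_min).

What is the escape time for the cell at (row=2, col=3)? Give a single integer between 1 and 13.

z_0 = 0 + 0i, c = 0.4375 + 1.1514i
Iter 1: z = 0.4375 + 1.1514i, |z|^2 = 1.5172
Iter 2: z = -0.6969 + 2.1589i, |z|^2 = 5.1466
Escaped at iteration 2

Answer: 2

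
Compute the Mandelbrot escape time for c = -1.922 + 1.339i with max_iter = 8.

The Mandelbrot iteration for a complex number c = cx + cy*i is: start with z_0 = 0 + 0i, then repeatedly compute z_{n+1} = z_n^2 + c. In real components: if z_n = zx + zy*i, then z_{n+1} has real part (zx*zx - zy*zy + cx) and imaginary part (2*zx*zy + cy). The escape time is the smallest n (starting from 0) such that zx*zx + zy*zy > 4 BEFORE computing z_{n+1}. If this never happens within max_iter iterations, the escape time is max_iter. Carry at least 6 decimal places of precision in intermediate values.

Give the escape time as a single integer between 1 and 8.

z_0 = 0 + 0i, c = -1.9220 + 1.3390i
Iter 1: z = -1.9220 + 1.3390i, |z|^2 = 5.4870
Escaped at iteration 1

Answer: 1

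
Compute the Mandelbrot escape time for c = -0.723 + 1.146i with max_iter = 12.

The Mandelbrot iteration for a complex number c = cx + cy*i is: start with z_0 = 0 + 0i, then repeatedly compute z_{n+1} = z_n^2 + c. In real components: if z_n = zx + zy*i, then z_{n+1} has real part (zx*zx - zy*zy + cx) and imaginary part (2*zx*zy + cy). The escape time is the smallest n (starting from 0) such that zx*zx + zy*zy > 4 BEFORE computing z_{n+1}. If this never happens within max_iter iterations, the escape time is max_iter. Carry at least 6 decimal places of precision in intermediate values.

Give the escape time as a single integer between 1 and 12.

z_0 = 0 + 0i, c = -0.7230 + 1.1460i
Iter 1: z = -0.7230 + 1.1460i, |z|^2 = 1.8360
Iter 2: z = -1.5136 + -0.5111i, |z|^2 = 2.5522
Iter 3: z = 1.3067 + 2.6932i, |z|^2 = 8.9610
Escaped at iteration 3

Answer: 3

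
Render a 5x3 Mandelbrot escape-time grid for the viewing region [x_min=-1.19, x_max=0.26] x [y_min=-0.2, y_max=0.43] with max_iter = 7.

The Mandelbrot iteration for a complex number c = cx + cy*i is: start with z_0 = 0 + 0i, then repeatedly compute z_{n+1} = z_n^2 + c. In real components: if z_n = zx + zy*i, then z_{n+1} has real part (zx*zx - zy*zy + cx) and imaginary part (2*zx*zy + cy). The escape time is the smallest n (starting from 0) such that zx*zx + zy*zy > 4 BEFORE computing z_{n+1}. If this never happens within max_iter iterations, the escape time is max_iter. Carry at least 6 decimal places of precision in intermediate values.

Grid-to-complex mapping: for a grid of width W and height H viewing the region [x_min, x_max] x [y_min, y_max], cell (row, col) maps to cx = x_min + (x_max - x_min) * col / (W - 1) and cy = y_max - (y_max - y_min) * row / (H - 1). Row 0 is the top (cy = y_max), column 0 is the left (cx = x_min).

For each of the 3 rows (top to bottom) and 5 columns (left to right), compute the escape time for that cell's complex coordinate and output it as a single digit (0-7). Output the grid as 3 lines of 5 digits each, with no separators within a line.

Answer: 67777
77777
77777

Derivation:
(row=0, col=0): c = -1.1900 + 0.4300i → escape time 6
(row=0, col=1): c = -0.8275 + 0.4300i → escape time 7
(row=0, col=2): c = -0.4650 + 0.4300i → escape time 7
(row=0, col=3): c = -0.1025 + 0.4300i → escape time 7
(row=0, col=4): c = 0.2600 + 0.4300i → escape time 7
(row=1, col=0): c = -1.1900 + 0.1150i → escape time 7
(row=1, col=1): c = -0.8275 + 0.1150i → escape time 7
(row=1, col=2): c = -0.4650 + 0.1150i → escape time 7
(row=1, col=3): c = -0.1025 + 0.1150i → escape time 7
(row=1, col=4): c = 0.2600 + 0.1150i → escape time 7
(row=2, col=0): c = -1.1900 + -0.2000i → escape time 7
(row=2, col=1): c = -0.8275 + -0.2000i → escape time 7
(row=2, col=2): c = -0.4650 + -0.2000i → escape time 7
(row=2, col=3): c = -0.1025 + -0.2000i → escape time 7
(row=2, col=4): c = 0.2600 + -0.2000i → escape time 7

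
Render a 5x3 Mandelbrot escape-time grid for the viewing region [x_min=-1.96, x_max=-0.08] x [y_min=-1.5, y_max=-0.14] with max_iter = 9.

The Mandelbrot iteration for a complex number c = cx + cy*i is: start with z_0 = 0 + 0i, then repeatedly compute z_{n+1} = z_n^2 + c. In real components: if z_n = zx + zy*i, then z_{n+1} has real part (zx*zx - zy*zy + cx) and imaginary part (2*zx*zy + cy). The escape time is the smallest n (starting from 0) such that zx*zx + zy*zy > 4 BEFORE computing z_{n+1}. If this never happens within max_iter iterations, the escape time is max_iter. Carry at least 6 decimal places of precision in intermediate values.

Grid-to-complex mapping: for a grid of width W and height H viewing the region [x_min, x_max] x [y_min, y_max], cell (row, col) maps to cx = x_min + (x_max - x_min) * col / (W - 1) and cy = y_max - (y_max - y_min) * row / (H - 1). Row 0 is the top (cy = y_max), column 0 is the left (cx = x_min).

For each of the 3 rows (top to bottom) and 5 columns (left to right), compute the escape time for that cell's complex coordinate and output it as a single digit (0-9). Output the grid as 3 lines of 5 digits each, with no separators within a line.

(row=0, col=0): c = -1.9600 + -0.1400i → escape time 4
(row=0, col=1): c = -1.4900 + -0.1400i → escape time 6
(row=0, col=2): c = -1.0200 + -0.1400i → escape time 9
(row=0, col=3): c = -0.5500 + -0.1400i → escape time 9
(row=0, col=4): c = -0.0800 + -0.1400i → escape time 9
(row=1, col=0): c = -1.9600 + -0.8200i → escape time 1
(row=1, col=1): c = -1.4900 + -0.8200i → escape time 3
(row=1, col=2): c = -1.0200 + -0.8200i → escape time 3
(row=1, col=3): c = -0.5500 + -0.8200i → escape time 5
(row=1, col=4): c = -0.0800 + -0.8200i → escape time 9
(row=2, col=0): c = -1.9600 + -1.5000i → escape time 1
(row=2, col=1): c = -1.4900 + -1.5000i → escape time 1
(row=2, col=2): c = -1.0200 + -1.5000i → escape time 2
(row=2, col=3): c = -0.5500 + -1.5000i → escape time 2
(row=2, col=4): c = -0.0800 + -1.5000i → escape time 2

Answer: 46999
13359
11222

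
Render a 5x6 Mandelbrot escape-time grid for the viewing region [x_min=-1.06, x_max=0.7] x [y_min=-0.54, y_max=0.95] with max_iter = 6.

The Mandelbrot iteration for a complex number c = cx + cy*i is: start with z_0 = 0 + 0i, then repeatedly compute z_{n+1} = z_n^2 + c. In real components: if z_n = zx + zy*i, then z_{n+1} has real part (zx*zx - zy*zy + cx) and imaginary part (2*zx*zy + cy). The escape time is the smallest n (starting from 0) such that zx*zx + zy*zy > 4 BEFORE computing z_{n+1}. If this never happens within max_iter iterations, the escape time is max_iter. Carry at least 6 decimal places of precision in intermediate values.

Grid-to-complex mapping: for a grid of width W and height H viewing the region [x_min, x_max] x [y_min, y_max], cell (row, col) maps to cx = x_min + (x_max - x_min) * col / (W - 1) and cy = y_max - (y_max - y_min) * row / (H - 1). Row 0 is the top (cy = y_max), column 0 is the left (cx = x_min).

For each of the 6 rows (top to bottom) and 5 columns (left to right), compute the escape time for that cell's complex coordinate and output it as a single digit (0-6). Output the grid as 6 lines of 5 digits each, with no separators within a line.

Answer: 34642
46663
66663
66663
66663
56663

Derivation:
(row=0, col=0): c = -1.0600 + 0.9500i → escape time 3
(row=0, col=1): c = -0.6200 + 0.9500i → escape time 4
(row=0, col=2): c = -0.1800 + 0.9500i → escape time 6
(row=0, col=3): c = 0.2600 + 0.9500i → escape time 4
(row=0, col=4): c = 0.7000 + 0.9500i → escape time 2
(row=1, col=0): c = -1.0600 + 0.6520i → escape time 4
(row=1, col=1): c = -0.6200 + 0.6520i → escape time 6
(row=1, col=2): c = -0.1800 + 0.6520i → escape time 6
(row=1, col=3): c = 0.2600 + 0.6520i → escape time 6
(row=1, col=4): c = 0.7000 + 0.6520i → escape time 3
(row=2, col=0): c = -1.0600 + 0.3540i → escape time 6
(row=2, col=1): c = -0.6200 + 0.3540i → escape time 6
(row=2, col=2): c = -0.1800 + 0.3540i → escape time 6
(row=2, col=3): c = 0.2600 + 0.3540i → escape time 6
(row=2, col=4): c = 0.7000 + 0.3540i → escape time 3
(row=3, col=0): c = -1.0600 + 0.0560i → escape time 6
(row=3, col=1): c = -0.6200 + 0.0560i → escape time 6
(row=3, col=2): c = -0.1800 + 0.0560i → escape time 6
(row=3, col=3): c = 0.2600 + 0.0560i → escape time 6
(row=3, col=4): c = 0.7000 + 0.0560i → escape time 3
(row=4, col=0): c = -1.0600 + -0.2420i → escape time 6
(row=4, col=1): c = -0.6200 + -0.2420i → escape time 6
(row=4, col=2): c = -0.1800 + -0.2420i → escape time 6
(row=4, col=3): c = 0.2600 + -0.2420i → escape time 6
(row=4, col=4): c = 0.7000 + -0.2420i → escape time 3
(row=5, col=0): c = -1.0600 + -0.5400i → escape time 5
(row=5, col=1): c = -0.6200 + -0.5400i → escape time 6
(row=5, col=2): c = -0.1800 + -0.5400i → escape time 6
(row=5, col=3): c = 0.2600 + -0.5400i → escape time 6
(row=5, col=4): c = 0.7000 + -0.5400i → escape time 3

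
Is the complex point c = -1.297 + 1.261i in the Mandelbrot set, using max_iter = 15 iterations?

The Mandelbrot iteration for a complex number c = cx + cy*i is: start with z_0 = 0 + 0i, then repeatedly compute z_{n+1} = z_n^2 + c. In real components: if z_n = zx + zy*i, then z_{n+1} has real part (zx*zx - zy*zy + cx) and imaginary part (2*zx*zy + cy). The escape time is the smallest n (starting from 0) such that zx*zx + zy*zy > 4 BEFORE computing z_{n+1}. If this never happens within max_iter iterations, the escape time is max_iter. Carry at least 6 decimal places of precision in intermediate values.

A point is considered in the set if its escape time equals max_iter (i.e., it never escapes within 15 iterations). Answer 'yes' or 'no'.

z_0 = 0 + 0i, c = -1.2970 + 1.2610i
Iter 1: z = -1.2970 + 1.2610i, |z|^2 = 3.2723
Iter 2: z = -1.2049 + -2.0100i, |z|^2 = 5.4920
Escaped at iteration 2

Answer: no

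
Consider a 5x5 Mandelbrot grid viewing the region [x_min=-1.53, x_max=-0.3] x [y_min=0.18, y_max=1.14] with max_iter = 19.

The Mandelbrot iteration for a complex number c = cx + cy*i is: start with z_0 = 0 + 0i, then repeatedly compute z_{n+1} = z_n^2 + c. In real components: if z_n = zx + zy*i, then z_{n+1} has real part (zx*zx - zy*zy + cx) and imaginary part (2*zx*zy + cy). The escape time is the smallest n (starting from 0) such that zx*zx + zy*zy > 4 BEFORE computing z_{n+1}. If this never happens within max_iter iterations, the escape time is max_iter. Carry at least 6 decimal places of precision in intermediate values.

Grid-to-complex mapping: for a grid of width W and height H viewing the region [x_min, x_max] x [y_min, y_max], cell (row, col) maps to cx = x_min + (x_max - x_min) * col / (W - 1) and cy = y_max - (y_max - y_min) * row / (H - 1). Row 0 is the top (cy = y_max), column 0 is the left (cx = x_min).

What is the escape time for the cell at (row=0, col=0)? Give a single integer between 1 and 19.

z_0 = 0 + 0i, c = -1.5300 + 1.1400i
Iter 1: z = -1.5300 + 1.1400i, |z|^2 = 3.6405
Iter 2: z = -0.4887 + -2.3484i, |z|^2 = 5.7538
Escaped at iteration 2

Answer: 2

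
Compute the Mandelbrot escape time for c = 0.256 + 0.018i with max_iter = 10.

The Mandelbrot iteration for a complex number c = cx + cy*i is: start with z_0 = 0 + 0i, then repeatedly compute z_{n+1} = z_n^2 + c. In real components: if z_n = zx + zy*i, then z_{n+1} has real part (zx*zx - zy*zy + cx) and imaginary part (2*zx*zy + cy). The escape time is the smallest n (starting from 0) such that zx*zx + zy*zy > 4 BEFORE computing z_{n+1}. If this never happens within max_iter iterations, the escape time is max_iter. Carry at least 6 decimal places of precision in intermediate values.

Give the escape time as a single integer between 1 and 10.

Answer: 10

Derivation:
z_0 = 0 + 0i, c = 0.2560 + 0.0180i
Iter 1: z = 0.2560 + 0.0180i, |z|^2 = 0.0659
Iter 2: z = 0.3212 + 0.0272i, |z|^2 = 0.1039
Iter 3: z = 0.3584 + 0.0355i, |z|^2 = 0.1297
Iter 4: z = 0.3832 + 0.0434i, |z|^2 = 0.1487
Iter 5: z = 0.4010 + 0.0513i, |z|^2 = 0.1634
Iter 6: z = 0.4141 + 0.0591i, |z|^2 = 0.1750
Iter 7: z = 0.4240 + 0.0670i, |z|^2 = 0.1843
Iter 8: z = 0.4313 + 0.0748i, |z|^2 = 0.1916
Iter 9: z = 0.4364 + 0.0825i, |z|^2 = 0.1973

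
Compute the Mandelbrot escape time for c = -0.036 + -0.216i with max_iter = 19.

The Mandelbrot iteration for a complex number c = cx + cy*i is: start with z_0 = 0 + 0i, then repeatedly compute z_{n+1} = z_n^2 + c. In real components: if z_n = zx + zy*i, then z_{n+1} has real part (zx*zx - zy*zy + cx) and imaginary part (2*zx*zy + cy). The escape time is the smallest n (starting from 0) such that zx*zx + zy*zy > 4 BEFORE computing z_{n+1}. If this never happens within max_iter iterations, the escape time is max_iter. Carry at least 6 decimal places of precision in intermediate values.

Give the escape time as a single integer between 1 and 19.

z_0 = 0 + 0i, c = -0.0360 + -0.2160i
Iter 1: z = -0.0360 + -0.2160i, |z|^2 = 0.0480
Iter 2: z = -0.0814 + -0.2004i, |z|^2 = 0.0468
Iter 3: z = -0.0696 + -0.1834i, |z|^2 = 0.0385
Iter 4: z = -0.0648 + -0.1905i, |z|^2 = 0.0405
Iter 5: z = -0.0681 + -0.1913i, |z|^2 = 0.0412
Iter 6: z = -0.0680 + -0.1899i, |z|^2 = 0.0407
Iter 7: z = -0.0675 + -0.1902i, |z|^2 = 0.0407
Iter 8: z = -0.0676 + -0.1903i, |z|^2 = 0.0408
Iter 9: z = -0.0677 + -0.1903i, |z|^2 = 0.0408
Iter 10: z = -0.0676 + -0.1903i, |z|^2 = 0.0408
Iter 11: z = -0.0676 + -0.1903i, |z|^2 = 0.0408
Iter 12: z = -0.0676 + -0.1903i, |z|^2 = 0.0408
Iter 13: z = -0.0676 + -0.1903i, |z|^2 = 0.0408
Iter 14: z = -0.0676 + -0.1903i, |z|^2 = 0.0408
Iter 15: z = -0.0676 + -0.1903i, |z|^2 = 0.0408
Iter 16: z = -0.0676 + -0.1903i, |z|^2 = 0.0408
Iter 17: z = -0.0676 + -0.1903i, |z|^2 = 0.0408
Iter 18: z = -0.0676 + -0.1903i, |z|^2 = 0.0408

Answer: 19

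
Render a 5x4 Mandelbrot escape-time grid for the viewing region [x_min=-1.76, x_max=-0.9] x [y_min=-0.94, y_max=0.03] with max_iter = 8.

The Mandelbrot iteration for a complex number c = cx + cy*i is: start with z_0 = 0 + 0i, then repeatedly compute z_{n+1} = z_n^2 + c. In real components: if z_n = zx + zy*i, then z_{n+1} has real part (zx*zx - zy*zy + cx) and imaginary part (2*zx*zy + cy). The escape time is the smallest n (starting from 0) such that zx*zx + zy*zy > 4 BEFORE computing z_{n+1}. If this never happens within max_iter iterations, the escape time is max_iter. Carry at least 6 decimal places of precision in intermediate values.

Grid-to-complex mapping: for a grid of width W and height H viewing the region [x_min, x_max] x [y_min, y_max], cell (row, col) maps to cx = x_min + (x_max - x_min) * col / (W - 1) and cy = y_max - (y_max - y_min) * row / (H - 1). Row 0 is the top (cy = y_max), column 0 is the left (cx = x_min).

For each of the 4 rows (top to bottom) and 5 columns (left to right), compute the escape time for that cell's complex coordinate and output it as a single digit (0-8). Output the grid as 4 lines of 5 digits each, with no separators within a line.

(row=0, col=0): c = -1.7600 + 0.0300i → escape time 8
(row=0, col=1): c = -1.5450 + 0.0300i → escape time 8
(row=0, col=2): c = -1.3300 + 0.0300i → escape time 8
(row=0, col=3): c = -1.1150 + 0.0300i → escape time 8
(row=0, col=4): c = -0.9000 + 0.0300i → escape time 8
(row=1, col=0): c = -1.7600 + -0.2933i → escape time 4
(row=1, col=1): c = -1.5450 + -0.2933i → escape time 4
(row=1, col=2): c = -1.3300 + -0.2933i → escape time 6
(row=1, col=3): c = -1.1150 + -0.2933i → escape time 8
(row=1, col=4): c = -0.9000 + -0.2933i → escape time 8
(row=2, col=0): c = -1.7600 + -0.6167i → escape time 3
(row=2, col=1): c = -1.5450 + -0.6167i → escape time 3
(row=2, col=2): c = -1.3300 + -0.6167i → escape time 3
(row=2, col=3): c = -1.1150 + -0.6167i → escape time 4
(row=2, col=4): c = -0.9000 + -0.6167i → escape time 5
(row=3, col=0): c = -1.7600 + -0.9400i → escape time 2
(row=3, col=1): c = -1.5450 + -0.9400i → escape time 3
(row=3, col=2): c = -1.3300 + -0.9400i → escape time 3
(row=3, col=3): c = -1.1150 + -0.9400i → escape time 3
(row=3, col=4): c = -0.9000 + -0.9400i → escape time 3

Answer: 88888
44688
33345
23333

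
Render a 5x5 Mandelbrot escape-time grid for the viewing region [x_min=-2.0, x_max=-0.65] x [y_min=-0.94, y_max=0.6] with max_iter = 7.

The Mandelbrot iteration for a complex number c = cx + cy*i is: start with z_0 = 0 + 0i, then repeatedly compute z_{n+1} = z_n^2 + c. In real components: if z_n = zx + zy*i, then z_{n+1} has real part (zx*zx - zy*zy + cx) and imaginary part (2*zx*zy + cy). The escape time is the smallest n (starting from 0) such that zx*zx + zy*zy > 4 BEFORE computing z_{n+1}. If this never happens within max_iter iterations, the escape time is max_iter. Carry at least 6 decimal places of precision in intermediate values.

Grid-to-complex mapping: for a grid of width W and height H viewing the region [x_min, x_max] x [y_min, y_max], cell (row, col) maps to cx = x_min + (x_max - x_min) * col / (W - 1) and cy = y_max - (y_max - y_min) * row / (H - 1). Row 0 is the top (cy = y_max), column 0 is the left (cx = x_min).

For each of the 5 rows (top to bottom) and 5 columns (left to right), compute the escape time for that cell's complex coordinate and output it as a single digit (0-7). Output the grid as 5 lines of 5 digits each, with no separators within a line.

Answer: 13357
14777
15777
13357
12334

Derivation:
(row=0, col=0): c = -2.0000 + 0.6000i → escape time 1
(row=0, col=1): c = -1.6625 + 0.6000i → escape time 3
(row=0, col=2): c = -1.3250 + 0.6000i → escape time 3
(row=0, col=3): c = -0.9875 + 0.6000i → escape time 5
(row=0, col=4): c = -0.6500 + 0.6000i → escape time 7
(row=1, col=0): c = -2.0000 + 0.2150i → escape time 1
(row=1, col=1): c = -1.6625 + 0.2150i → escape time 4
(row=1, col=2): c = -1.3250 + 0.2150i → escape time 7
(row=1, col=3): c = -0.9875 + 0.2150i → escape time 7
(row=1, col=4): c = -0.6500 + 0.2150i → escape time 7
(row=2, col=0): c = -2.0000 + -0.1700i → escape time 1
(row=2, col=1): c = -1.6625 + -0.1700i → escape time 5
(row=2, col=2): c = -1.3250 + -0.1700i → escape time 7
(row=2, col=3): c = -0.9875 + -0.1700i → escape time 7
(row=2, col=4): c = -0.6500 + -0.1700i → escape time 7
(row=3, col=0): c = -2.0000 + -0.5550i → escape time 1
(row=3, col=1): c = -1.6625 + -0.5550i → escape time 3
(row=3, col=2): c = -1.3250 + -0.5550i → escape time 3
(row=3, col=3): c = -0.9875 + -0.5550i → escape time 5
(row=3, col=4): c = -0.6500 + -0.5550i → escape time 7
(row=4, col=0): c = -2.0000 + -0.9400i → escape time 1
(row=4, col=1): c = -1.6625 + -0.9400i → escape time 2
(row=4, col=2): c = -1.3250 + -0.9400i → escape time 3
(row=4, col=3): c = -0.9875 + -0.9400i → escape time 3
(row=4, col=4): c = -0.6500 + -0.9400i → escape time 4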